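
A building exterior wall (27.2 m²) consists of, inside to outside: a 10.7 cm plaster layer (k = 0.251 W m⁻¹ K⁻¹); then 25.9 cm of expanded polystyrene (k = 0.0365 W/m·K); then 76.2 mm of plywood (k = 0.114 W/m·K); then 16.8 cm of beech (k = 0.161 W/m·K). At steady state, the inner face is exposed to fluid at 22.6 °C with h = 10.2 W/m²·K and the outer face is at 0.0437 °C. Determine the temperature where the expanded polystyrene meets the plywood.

T = 4.18 °C

Series thermal resistances, inner to outer:
  R_conv,in = 1/(hA) = 1/(10.2·27.2) = 0.003604 K/W
  R_plaster = L/(kA) = 0.107/(0.251·27.2) = 0.01567 K/W
  R_expanded polystyrene = L/(kA) = 0.259/(0.0365·27.2) = 0.2609 K/W
  R_plywood = L/(kA) = 0.0762/(0.114·27.2) = 0.02457 K/W
  R_beech = L/(kA) = 0.168/(0.161·27.2) = 0.03836 K/W
ΣR = 0.003604 + 0.01567 + 0.2609 + 0.02457 + 0.03836 = 0.3431 K/W
Q = ΔT/ΣR = (22.6 °C − 0.0437 °C)/0.3431 = 65.74 W
From the inner boundary to the expanded polystyrene/plywood interface, ΣR_partial = 0.2802 K/W.
T_interface = T_in − Q·ΣR_partial = 22.6 °C − (65.74)(0.2802) = 4.18 °C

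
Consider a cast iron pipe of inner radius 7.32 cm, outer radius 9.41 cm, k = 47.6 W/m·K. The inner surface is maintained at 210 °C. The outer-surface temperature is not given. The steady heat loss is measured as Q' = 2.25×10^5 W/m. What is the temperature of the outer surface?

Sum the resistances:
  R'_cast iron = ln(0.0941/0.0732)/(2πk) = 0.2512/(2π·47.6) = 8.398×10^-4 m·K/W
ΣR = 8.398×10^-4 m·K/W
ΔT = Q'·ΣR = 2.25×10^5 × 8.398×10^-4 = 189.0 K
Heat flows outward, so T_out = T_in − ΔT = 210 − 189.0 = 21.0 °C

T_out = 21.0 °C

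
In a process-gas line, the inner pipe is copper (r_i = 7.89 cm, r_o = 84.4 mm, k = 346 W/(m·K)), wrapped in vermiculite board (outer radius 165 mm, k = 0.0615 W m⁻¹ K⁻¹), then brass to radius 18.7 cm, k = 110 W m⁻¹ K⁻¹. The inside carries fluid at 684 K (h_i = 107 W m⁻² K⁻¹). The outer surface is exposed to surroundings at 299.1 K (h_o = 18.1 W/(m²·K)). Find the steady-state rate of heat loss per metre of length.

Series thermal resistances, inner to outer:
  R'_conv,in = 1/(2πr h) = 1/(2π·0.0789·107) = 0.01885 m·K/W
  R'_copper = ln(0.0844/0.0789)/(2πk) = 0.06739/(2π·346) = 3.100×10^-5 m·K/W
  R'_vermiculite board = ln(0.165/0.0844)/(2πk) = 0.6704/(2π·0.0615) = 1.735 m·K/W
  R'_brass = ln(0.187/0.165)/(2πk) = 0.1252/(2π·110) = 1.811×10^-4 m·K/W
  R'_conv,out = 1/(2πr h) = 1/(2π·0.187·18.1) = 0.04702 m·K/W
ΣR = 0.01885 + 3.100×10^-5 + 1.735 + 1.811×10^-4 + 0.04702 = 1.801 m·K/W
Q' = ΔT/ΣR = (684 K − 299.1 K)/1.801 = 214 W/m

Q' = 214 W/m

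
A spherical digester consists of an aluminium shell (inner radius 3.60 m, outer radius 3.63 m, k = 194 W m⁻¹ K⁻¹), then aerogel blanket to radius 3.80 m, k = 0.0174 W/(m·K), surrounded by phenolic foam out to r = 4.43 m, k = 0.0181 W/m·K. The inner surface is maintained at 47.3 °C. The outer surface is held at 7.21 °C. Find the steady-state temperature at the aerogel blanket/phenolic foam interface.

Resistance network (inner→outer):
  R_aluminium = (1/3.60 − 1/3.63)/(4πk) = 0.002296/(4π·194) = 9.417×10^-7 K/W
  R_aerogel blanket = (1/3.63 − 1/3.80)/(4πk) = 0.01232/(4π·0.0174) = 0.05636 K/W
  R_phenolic foam = (1/3.80 − 1/4.43)/(4πk) = 0.03742/(4π·0.0181) = 0.1645 K/W
ΣR = 9.417×10^-7 + 0.05636 + 0.1645 = 0.2209 K/W
Q = ΔT/ΣR = (47.3 °C − 7.21 °C)/0.2209 = 181.5 W
From the inner boundary to the aerogel blanket/phenolic foam interface, ΣR_partial = 0.05636 K/W.
T_interface = T_in − Q·ΣR_partial = 47.3 °C − (181.5)(0.05636) = 37.1 °C

T = 37.1 °C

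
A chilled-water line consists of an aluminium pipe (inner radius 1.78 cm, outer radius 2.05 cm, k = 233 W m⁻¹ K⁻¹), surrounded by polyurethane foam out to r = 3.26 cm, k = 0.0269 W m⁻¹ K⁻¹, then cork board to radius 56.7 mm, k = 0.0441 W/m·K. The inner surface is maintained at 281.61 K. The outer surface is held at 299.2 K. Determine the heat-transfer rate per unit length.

Series thermal resistances, inner to outer:
  R'_aluminium = ln(0.0205/0.0178)/(2πk) = 0.1412/(2π·233) = 9.647×10^-5 m·K/W
  R'_polyurethane foam = ln(0.0326/0.0205)/(2πk) = 0.4639/(2π·0.0269) = 2.745 m·K/W
  R'_cork board = ln(0.0567/0.0326)/(2πk) = 0.5535/(2π·0.0441) = 1.997 m·K/W
ΣR = 9.647×10^-5 + 2.745 + 1.997 = 4.742 m·K/W
Q' = ΔT/ΣR = (281.61 K − 299.2 K)/4.742 = -3.71 W/m
(Negative Q' ⇒ heat flows inward; heat gain = 3.71 W/m.)

Q' = 3.71 W/m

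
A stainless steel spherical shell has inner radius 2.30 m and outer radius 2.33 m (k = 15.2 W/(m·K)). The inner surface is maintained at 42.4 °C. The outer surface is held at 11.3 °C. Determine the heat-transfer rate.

Q = 4πk·ΔT/(1/r₁ − 1/r₂) = 4π × 15.2 × 31.1 / (1/2.30 − 1/2.33) = 1.06×10^6 W

Q = 1.06×10^6 W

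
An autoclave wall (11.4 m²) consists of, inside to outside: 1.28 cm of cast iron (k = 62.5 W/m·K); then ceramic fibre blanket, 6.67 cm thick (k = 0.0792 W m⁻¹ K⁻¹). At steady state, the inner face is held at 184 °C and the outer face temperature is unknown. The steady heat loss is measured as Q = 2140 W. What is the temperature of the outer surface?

Series resistances:
  R_cast iron = L/(kA) = 0.0128/(62.5·11.4) = 1.796×10^-5 K/W
  R_ceramic fibre blanket = L/(kA) = 0.0667/(0.0792·11.4) = 0.07387 K/W
ΣR = 0.07389 K/W
ΔT = Q·ΣR = 2140 × 0.07389 = 158.1 K
Heat flows outward, so T_out = T_in − ΔT = 184 − 158.1 = 25.9 °C

T_out = 25.9 °C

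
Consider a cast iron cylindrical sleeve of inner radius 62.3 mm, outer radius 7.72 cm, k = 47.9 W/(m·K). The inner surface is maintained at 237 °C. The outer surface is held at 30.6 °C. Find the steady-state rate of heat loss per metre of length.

Q' = 2πk·ΔT/ln(r₂/r₁) = 2π × 47.9 × 206.4 / ln(0.0772/0.0623) = 2.90×10^5 W/m

Q' = 290 kW/m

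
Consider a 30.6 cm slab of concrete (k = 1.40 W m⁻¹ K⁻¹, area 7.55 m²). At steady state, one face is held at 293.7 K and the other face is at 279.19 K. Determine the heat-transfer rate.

Q = kA·ΔT/L = 1.40 × 7.55 × |293.7 K − 279.19 K| / 0.306 = 501 W

Q = 501 W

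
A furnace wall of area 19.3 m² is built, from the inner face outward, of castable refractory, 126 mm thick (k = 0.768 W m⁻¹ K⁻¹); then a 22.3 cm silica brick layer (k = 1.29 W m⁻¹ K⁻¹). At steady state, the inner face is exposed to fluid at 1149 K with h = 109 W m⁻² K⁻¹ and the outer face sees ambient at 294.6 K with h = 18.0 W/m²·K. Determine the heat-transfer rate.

Series thermal resistances, inner to outer:
  R_conv,in = 1/(hA) = 1/(109·19.3) = 4.754×10^-4 K/W
  R_castable refractory = L/(kA) = 0.126/(0.768·19.3) = 0.008501 K/W
  R_silica brick = L/(kA) = 0.223/(1.29·19.3) = 0.008957 K/W
  R_conv,out = 1/(hA) = 1/(18.0·19.3) = 0.002879 K/W
ΣR = 4.754×10^-4 + 0.008501 + 0.008957 + 0.002879 = 0.02081 K/W
Q = ΔT/ΣR = (1149 K − 294.6 K)/0.02081 = 41100 W

Q = 41.1 kW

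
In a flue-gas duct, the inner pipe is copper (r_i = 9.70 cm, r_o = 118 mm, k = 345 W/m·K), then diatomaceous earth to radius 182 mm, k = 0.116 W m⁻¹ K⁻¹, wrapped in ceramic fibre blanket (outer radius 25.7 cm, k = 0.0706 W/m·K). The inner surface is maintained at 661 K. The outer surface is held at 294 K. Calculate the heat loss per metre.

Q' = 267 W/m

Resistance network (inner→outer):
  R'_copper = ln(0.118/0.0970)/(2πk) = 0.1960/(2π·345) = 9.041×10^-5 m·K/W
  R'_diatomaceous earth = ln(0.182/0.118)/(2πk) = 0.4333/(2π·0.116) = 0.5945 m·K/W
  R'_ceramic fibre blanket = ln(0.257/0.182)/(2πk) = 0.3451/(2π·0.0706) = 0.7779 m·K/W
ΣR = 9.041×10^-5 + 0.5945 + 0.7779 = 1.372 m·K/W
Q' = ΔT/ΣR = (661 K − 294 K)/1.372 = 267 W/m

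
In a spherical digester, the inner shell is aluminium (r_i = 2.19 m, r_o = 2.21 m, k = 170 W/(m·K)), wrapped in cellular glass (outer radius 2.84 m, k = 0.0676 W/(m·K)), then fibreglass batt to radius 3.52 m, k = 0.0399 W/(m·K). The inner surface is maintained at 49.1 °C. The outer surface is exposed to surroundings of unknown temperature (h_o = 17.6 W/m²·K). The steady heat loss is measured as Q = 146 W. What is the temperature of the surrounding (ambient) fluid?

T_out = 12.0 °C

Sum the resistances:
  R_aluminium = (1/2.19 − 1/2.21)/(4πk) = 0.004132/(4π·170) = 1.934×10^-6 K/W
  R_cellular glass = (1/2.21 − 1/2.84)/(4πk) = 0.1004/(4π·0.0676) = 0.1182 K/W
  R_fibreglass batt = (1/2.84 − 1/3.52)/(4πk) = 0.06802/(4π·0.0399) = 0.1357 K/W
  R_conv,out = 1/(4πr²h) = 1/(4π·3.52²·17.6) = 3.649×10^-4 K/W
ΣR = 0.2542 K/W
ΔT = Q·ΣR = 146 × 0.2542 = 37.11 K
Heat flows outward, so T_out = T_in − ΔT = 49.1 − 37.11 = 12.0 °C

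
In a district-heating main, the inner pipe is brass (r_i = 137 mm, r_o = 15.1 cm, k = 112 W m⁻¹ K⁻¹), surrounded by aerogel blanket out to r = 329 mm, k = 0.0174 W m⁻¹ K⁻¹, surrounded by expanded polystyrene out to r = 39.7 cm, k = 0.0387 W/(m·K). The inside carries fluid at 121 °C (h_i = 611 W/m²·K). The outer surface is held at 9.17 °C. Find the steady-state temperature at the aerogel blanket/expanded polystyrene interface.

T = 20.1 °C

Resistance network (inner→outer):
  R'_conv,in = 1/(2πr h) = 1/(2π·0.137·611) = 0.001901 m·K/W
  R'_brass = ln(0.151/0.137)/(2πk) = 0.09730/(2π·112) = 1.383×10^-4 m·K/W
  R'_aerogel blanket = ln(0.329/0.151)/(2πk) = 0.7788/(2π·0.0174) = 7.123 m·K/W
  R'_expanded polystyrene = ln(0.397/0.329)/(2πk) = 0.1879/(2π·0.0387) = 0.7727 m·K/W
ΣR = 0.001901 + 1.383×10^-4 + 7.123 + 0.7727 = 7.898 m·K/W
Q' = ΔT/ΣR = (121 °C − 9.17 °C)/7.898 = 14.16 W/m
From the inner boundary to the aerogel blanket/expanded polystyrene interface, ΣR_partial = 7.125 m·K/W.
T_interface = T_in − Q'·ΣR_partial = 121 °C − (14.16)(7.125) = 20.1 °C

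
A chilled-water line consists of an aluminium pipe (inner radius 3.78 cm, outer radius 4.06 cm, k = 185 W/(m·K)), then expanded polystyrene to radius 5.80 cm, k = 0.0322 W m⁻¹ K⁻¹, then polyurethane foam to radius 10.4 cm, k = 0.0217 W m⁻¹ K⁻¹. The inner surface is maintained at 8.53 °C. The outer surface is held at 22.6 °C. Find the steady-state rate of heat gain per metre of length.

Series thermal resistances, inner to outer:
  R'_aluminium = ln(0.0406/0.0378)/(2πk) = 0.07146/(2π·185) = 6.148×10^-5 m·K/W
  R'_expanded polystyrene = ln(0.0580/0.0406)/(2πk) = 0.3567/(2π·0.0322) = 1.763 m·K/W
  R'_polyurethane foam = ln(0.104/0.0580)/(2πk) = 0.5839/(2π·0.0217) = 4.283 m·K/W
ΣR = 6.148×10^-5 + 1.763 + 4.283 = 6.046 m·K/W
Q' = ΔT/ΣR = (8.53 °C − 22.6 °C)/6.046 = -2.33 W/m
(Negative Q' ⇒ heat flows inward; heat gain = 2.33 W/m.)

Q' = 2.33 W/m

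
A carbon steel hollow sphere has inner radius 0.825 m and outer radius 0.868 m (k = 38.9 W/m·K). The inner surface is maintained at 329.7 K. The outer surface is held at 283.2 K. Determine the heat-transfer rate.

Q = 379 kW

Q = 4πk·ΔT/(1/r₁ − 1/r₂) = 4π × 38.9 × 46.5 / (1/0.825 − 1/0.868) = 3.79×10^5 W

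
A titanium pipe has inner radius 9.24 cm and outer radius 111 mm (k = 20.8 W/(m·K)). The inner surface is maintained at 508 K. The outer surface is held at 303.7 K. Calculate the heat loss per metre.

Q' = 1.46×10^5 W/m

Q' = 2πk·ΔT/ln(r₂/r₁) = 2π × 20.8 × 204.3 / ln(0.111/0.0924) = 1.46×10^5 W/m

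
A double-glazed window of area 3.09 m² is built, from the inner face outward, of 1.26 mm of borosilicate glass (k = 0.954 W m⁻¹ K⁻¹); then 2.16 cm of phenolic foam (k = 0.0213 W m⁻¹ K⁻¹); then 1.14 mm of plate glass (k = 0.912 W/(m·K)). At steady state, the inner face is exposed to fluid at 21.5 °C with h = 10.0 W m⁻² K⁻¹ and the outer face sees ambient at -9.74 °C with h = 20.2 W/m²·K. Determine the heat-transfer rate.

Resistance network (inner→outer):
  R_conv,in = 1/(hA) = 1/(10.0·3.09) = 0.03236 K/W
  R_borosilicate glass = L/(kA) = 0.00126/(0.954·3.09) = 4.274×10^-4 K/W
  R_phenolic foam = L/(kA) = 0.0216/(0.0213·3.09) = 0.3282 K/W
  R_plate glass = L/(kA) = 0.00114/(0.912·3.09) = 4.045×10^-4 K/W
  R_conv,out = 1/(hA) = 1/(20.2·3.09) = 0.01602 K/W
ΣR = 0.03236 + 4.274×10^-4 + 0.3282 + 4.045×10^-4 + 0.01602 = 0.3774 K/W
Q = ΔT/ΣR = (21.5 °C − -9.74 °C)/0.3774 = 82.8 W

Q = 82.8 W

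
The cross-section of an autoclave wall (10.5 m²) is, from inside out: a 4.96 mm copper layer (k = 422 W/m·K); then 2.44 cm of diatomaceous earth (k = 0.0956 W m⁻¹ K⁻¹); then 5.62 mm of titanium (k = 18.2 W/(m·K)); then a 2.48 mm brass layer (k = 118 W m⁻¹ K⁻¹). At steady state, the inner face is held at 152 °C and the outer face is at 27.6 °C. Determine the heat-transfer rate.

Resistance network (inner→outer):
  R_copper = L/(kA) = 0.00496/(422·10.5) = 1.119×10^-6 K/W
  R_diatomaceous earth = L/(kA) = 0.0244/(0.0956·10.5) = 0.02431 K/W
  R_titanium = L/(kA) = 0.00562/(18.2·10.5) = 2.941×10^-5 K/W
  R_brass = L/(kA) = 0.00248/(118·10.5) = 2.002×10^-6 K/W
ΣR = 1.119×10^-6 + 0.02431 + 2.941×10^-5 + 2.002×10^-6 = 0.02434 K/W
Q = ΔT/ΣR = (152 °C − 27.6 °C)/0.02434 = 5110 W

Q = 5.11 kW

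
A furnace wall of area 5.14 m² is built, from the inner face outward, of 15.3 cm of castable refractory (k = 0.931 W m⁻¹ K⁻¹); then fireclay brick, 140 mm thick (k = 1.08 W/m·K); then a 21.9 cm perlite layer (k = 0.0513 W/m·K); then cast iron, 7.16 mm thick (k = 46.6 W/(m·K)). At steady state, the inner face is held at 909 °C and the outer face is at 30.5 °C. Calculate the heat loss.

Series thermal resistances, inner to outer:
  R_castable refractory = L/(kA) = 0.153/(0.931·5.14) = 0.03197 K/W
  R_fireclay brick = L/(kA) = 0.140/(1.08·5.14) = 0.02522 K/W
  R_perlite = L/(kA) = 0.219/(0.0513·5.14) = 0.8305 K/W
  R_cast iron = L/(kA) = 0.00716/(46.6·5.14) = 2.989×10^-5 K/W
ΣR = 0.03197 + 0.02522 + 0.8305 + 2.989×10^-5 = 0.8877 K/W
Q = ΔT/ΣR = (909 °C − 30.5 °C)/0.8877 = 990 W

Q = 990 W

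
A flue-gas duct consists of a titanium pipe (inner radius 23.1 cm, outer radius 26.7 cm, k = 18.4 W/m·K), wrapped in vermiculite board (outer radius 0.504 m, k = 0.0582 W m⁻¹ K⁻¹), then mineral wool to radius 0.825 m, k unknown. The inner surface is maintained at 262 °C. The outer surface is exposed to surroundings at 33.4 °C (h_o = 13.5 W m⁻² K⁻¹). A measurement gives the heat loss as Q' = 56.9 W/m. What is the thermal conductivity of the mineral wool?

ΣR = ΔT/Q' = |262 − 33.4|/56.9 = 4.018 m·K/W
Known resistances:
  R'_titanium = ln(0.267/0.231)/(2πk) = 0.1448/(2π·18.4) = 0.001253 m·K/W
  R'_vermiculite board = ln(0.504/0.267)/(2πk) = 0.6353/(2π·0.0582) = 1.737 m·K/W
  R'_conv,out = 1/(2πr h) = 1/(2π·0.825·13.5) = 0.01429 m·K/W
R_mineral wool = ΣR − ΣR_known = 4.018 − 1.753 = 2.265 m·K/W
ln(r₂/r₁)/(2πk) = 2.265 ⇒ k = 0.4928/(2π·2.265) = 0.0346 W/m·K

k = 0.0346 W/m·K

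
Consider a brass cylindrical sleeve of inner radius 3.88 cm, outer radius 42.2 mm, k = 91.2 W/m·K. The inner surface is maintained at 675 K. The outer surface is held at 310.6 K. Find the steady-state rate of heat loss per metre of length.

Q' = 2πk·ΔT/ln(r₂/r₁) = 2π × 91.2 × 364.4 / ln(0.0422/0.0388) = 2.49×10^6 W/m

Q' = 2490 kW/m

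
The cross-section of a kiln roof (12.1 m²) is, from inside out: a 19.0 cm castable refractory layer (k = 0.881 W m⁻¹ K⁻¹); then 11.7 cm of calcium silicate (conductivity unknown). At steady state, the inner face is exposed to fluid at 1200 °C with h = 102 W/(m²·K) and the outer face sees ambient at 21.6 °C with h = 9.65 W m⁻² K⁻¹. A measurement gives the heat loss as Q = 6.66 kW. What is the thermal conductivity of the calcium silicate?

ΣR = ΔT/Q = |1200 − 21.6|/6660 = 0.1769 K/W
Known resistances:
  R_conv,in = 1/(hA) = 1/(102·12.1) = 8.102×10^-4 K/W
  R_castable refractory = L/(kA) = 0.190/(0.881·12.1) = 0.01782 K/W
  R_conv,out = 1/(hA) = 1/(9.65·12.1) = 0.008564 K/W
R_calcium silicate = ΣR − ΣR_known = 0.1769 − 0.02719 = 0.1497 K/W
L/(kA) = 0.1497 ⇒ k = 0.117/(0.1497·12.1) = 0.0646 W/m·K

k = 0.0646 W/m·K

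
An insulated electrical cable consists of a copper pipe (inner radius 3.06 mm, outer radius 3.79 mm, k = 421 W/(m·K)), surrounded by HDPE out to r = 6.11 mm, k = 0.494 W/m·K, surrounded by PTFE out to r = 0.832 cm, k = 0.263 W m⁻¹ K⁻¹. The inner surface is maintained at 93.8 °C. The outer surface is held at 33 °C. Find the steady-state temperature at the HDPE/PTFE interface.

Series thermal resistances, inner to outer:
  R'_copper = ln(0.00379/0.00306)/(2πk) = 0.2140/(2π·421) = 8.088×10^-5 m·K/W
  R'_HDPE = ln(0.00611/0.00379)/(2πk) = 0.4776/(2π·0.494) = 0.1539 m·K/W
  R'_PTFE = ln(0.00832/0.00611)/(2πk) = 0.3087/(2π·0.263) = 0.1868 m·K/W
ΣR = 8.088×10^-5 + 0.1539 + 0.1868 = 0.3408 m·K/W
Q' = ΔT/ΣR = (93.8 °C − 33 °C)/0.3408 = 178.4 W/m
From the inner boundary to the HDPE/PTFE interface, ΣR_partial = 0.1540 m·K/W.
T_interface = T_in − Q'·ΣR_partial = 93.8 °C − (178.4)(0.1540) = 66.3 °C

T = 66.3 °C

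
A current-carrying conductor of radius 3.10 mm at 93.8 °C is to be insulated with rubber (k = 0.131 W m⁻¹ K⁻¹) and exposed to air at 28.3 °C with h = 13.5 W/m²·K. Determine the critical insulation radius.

r_cr = 0.970 cm

For a cylinder, r_cr = k_ins/h = 0.131/13.5 = 0.00970 m = 0.970 cm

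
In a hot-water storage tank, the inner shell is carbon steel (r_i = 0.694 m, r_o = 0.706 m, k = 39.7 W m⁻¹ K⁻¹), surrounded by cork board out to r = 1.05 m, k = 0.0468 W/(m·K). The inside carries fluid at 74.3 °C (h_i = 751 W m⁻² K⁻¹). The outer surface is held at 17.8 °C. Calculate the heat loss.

Q = 71.6 W

Series thermal resistances, inner to outer:
  R_conv,in = 1/(4πr²h) = 1/(4π·0.694²·751) = 2.200×10^-4 K/W
  R_carbon steel = (1/0.694 − 1/0.706)/(4πk) = 0.02449/(4π·39.7) = 4.909×10^-5 K/W
  R_cork board = (1/0.706 − 1/1.05)/(4πk) = 0.4640/(4π·0.0468) = 0.7891 K/W
ΣR = 2.200×10^-4 + 4.909×10^-5 + 0.7891 = 0.7894 K/W
Q = ΔT/ΣR = (74.3 °C − 17.8 °C)/0.7894 = 71.6 W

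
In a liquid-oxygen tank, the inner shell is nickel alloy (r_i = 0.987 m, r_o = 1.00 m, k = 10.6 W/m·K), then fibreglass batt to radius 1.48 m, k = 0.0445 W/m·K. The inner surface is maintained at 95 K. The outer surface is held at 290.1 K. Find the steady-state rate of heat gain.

Q = 336 W

Resistance network (inner→outer):
  R_nickel alloy = (1/0.987 − 1/1.00)/(4πk) = 0.01317/(4π·10.6) = 9.888×10^-5 K/W
  R_fibreglass batt = (1/1.00 − 1/1.48)/(4πk) = 0.3243/(4π·0.0445) = 0.5800 K/W
ΣR = 9.888×10^-5 + 0.5800 = 0.5801 K/W
Q = ΔT/ΣR = (95 K − 290.1 K)/0.5801 = -336 W
(Negative Q ⇒ heat flows inward; heat gain = 336 W.)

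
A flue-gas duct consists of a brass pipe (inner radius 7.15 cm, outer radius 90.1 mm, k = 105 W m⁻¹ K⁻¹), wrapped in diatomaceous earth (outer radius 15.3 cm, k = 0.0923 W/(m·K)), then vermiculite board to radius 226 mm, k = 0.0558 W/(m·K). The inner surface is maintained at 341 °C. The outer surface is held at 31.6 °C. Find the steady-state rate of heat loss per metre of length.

Treat each layer as a resistance in series:
  R'_brass = ln(0.0901/0.0715)/(2πk) = 0.2312/(2π·105) = 3.505×10^-4 m·K/W
  R'_diatomaceous earth = ln(0.153/0.0901)/(2πk) = 0.5295/(2π·0.0923) = 0.9131 m·K/W
  R'_vermiculite board = ln(0.226/0.153)/(2πk) = 0.3901/(2π·0.0558) = 1.113 m·K/W
ΣR = 3.505×10^-4 + 0.9131 + 1.113 = 2.026 m·K/W
Q' = ΔT/ΣR = (341 °C − 31.6 °C)/2.026 = 153 W/m

Q' = 153 W/m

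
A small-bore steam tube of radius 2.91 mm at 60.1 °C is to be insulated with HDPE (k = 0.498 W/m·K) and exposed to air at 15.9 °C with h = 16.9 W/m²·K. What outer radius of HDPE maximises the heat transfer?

For a cylinder, r_cr = k_ins/h = 0.498/16.9 = 0.0295 m = 2.95 cm

r_cr = 2.95 cm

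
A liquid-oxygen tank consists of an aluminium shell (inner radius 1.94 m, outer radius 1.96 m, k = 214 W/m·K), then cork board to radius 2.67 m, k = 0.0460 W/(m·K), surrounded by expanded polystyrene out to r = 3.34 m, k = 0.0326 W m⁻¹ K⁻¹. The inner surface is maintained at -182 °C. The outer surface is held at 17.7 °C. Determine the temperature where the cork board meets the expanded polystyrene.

Treat each layer as a resistance in series:
  R_aluminium = (1/1.94 − 1/1.96)/(4πk) = 0.005260/(4π·214) = 1.956×10^-6 K/W
  R_cork board = (1/1.96 − 1/2.67)/(4πk) = 0.1357/(4π·0.0460) = 0.2347 K/W
  R_expanded polystyrene = (1/2.67 − 1/3.34)/(4πk) = 0.07513/(4π·0.0326) = 0.1834 K/W
ΣR = 1.956×10^-6 + 0.2347 + 0.1834 = 0.4181 K/W
Q = ΔT/ΣR = (-182 °C − 17.7 °C)/0.4181 = -477.6 W
From the inner boundary to the cork board/expanded polystyrene interface, ΣR_partial = 0.2347 K/W.
T_interface = T_in − Q·ΣR_partial = -182 °C − (-477.6)(0.2347) = -69.9 °C

T = -69.9 °C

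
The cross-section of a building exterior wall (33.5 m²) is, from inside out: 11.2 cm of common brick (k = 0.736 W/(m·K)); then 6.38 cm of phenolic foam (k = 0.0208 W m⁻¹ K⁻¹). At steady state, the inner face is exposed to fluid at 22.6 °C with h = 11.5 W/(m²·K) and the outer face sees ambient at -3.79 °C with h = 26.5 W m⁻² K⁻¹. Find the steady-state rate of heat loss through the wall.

Q = 264 W

Series thermal resistances, inner to outer:
  R_conv,in = 1/(hA) = 1/(11.5·33.5) = 0.002596 K/W
  R_common brick = L/(kA) = 0.112/(0.736·33.5) = 0.004543 K/W
  R_phenolic foam = L/(kA) = 0.0638/(0.0208·33.5) = 0.09156 K/W
  R_conv,out = 1/(hA) = 1/(26.5·33.5) = 0.001126 K/W
ΣR = 0.002596 + 0.004543 + 0.09156 + 0.001126 = 0.09982 K/W
Q = ΔT/ΣR = (22.6 °C − -3.79 °C)/0.09982 = 264 W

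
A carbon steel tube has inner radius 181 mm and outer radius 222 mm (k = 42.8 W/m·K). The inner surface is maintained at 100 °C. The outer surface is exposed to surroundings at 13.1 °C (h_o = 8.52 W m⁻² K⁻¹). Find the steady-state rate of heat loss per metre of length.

Q' = 1020 W/m

Treat each layer as a resistance in series:
  R'_carbon steel = ln(0.222/0.181)/(2πk) = 0.2042/(2π·42.8) = 7.593×10^-4 m·K/W
  R'_conv,out = 1/(2πr h) = 1/(2π·0.222·8.52) = 0.08414 m·K/W
ΣR = 7.593×10^-4 + 0.08414 = 0.08490 m·K/W
Q' = ΔT/ΣR = (100 °C − 13.1 °C)/0.08490 = 1020 W/m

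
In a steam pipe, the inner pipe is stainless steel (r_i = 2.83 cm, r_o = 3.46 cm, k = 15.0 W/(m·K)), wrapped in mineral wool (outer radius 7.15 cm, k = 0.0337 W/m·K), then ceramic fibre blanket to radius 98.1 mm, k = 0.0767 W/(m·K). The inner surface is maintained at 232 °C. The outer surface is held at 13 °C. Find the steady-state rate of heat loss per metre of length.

Resistance network (inner→outer):
  R'_stainless steel = ln(0.0346/0.0283)/(2πk) = 0.2010/(2π·15.0) = 0.002133 m·K/W
  R'_mineral wool = ln(0.0715/0.0346)/(2πk) = 0.7258/(2π·0.0337) = 3.428 m·K/W
  R'_ceramic fibre blanket = ln(0.0981/0.0715)/(2πk) = 0.3163/(2π·0.0767) = 0.6563 m·K/W
ΣR = 0.002133 + 3.428 + 0.6563 = 4.086 m·K/W
Q' = ΔT/ΣR = (232 °C − 13 °C)/4.086 = 53.6 W/m

Q' = 53.6 W/m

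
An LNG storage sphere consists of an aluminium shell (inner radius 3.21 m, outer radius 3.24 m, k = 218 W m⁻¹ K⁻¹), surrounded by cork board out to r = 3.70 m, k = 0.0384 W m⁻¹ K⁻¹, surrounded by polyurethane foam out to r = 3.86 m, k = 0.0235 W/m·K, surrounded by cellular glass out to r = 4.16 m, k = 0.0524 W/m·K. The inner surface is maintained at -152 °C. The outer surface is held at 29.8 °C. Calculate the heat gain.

Series thermal resistances, inner to outer:
  R_aluminium = (1/3.21 − 1/3.24)/(4πk) = 0.002885/(4π·218) = 1.053×10^-6 K/W
  R_cork board = (1/3.24 − 1/3.70)/(4πk) = 0.03837/(4π·0.0384) = 0.07952 K/W
  R_polyurethane foam = (1/3.70 − 1/3.86)/(4πk) = 0.01120/(4π·0.0235) = 0.03794 K/W
  R_cellular glass = (1/3.86 − 1/4.16)/(4πk) = 0.01868/(4π·0.0524) = 0.02837 K/W
ΣR = 1.053×10^-6 + 0.07952 + 0.03794 + 0.02837 = 0.1458 K/W
Q = ΔT/ΣR = (-152 °C − 29.8 °C)/0.1458 = -1250 W
(Negative Q ⇒ heat flows inward; heat gain = 1250 W.)

Q = 1250 W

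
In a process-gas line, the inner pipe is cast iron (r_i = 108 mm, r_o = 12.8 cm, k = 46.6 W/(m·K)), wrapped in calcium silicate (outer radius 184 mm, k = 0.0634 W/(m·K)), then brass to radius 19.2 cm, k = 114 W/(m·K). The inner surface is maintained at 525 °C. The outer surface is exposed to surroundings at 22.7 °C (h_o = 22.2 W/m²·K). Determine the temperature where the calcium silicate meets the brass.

T = 42.5 °C

Resistance network (inner→outer):
  R'_cast iron = ln(0.128/0.108)/(2πk) = 0.1699/(2π·46.6) = 5.803×10^-4 m·K/W
  R'_calcium silicate = ln(0.184/0.128)/(2πk) = 0.3629/(2π·0.0634) = 0.9110 m·K/W
  R'_brass = ln(0.192/0.184)/(2πk) = 0.04256/(2π·114) = 5.942×10^-5 m·K/W
  R'_conv,out = 1/(2πr h) = 1/(2π·0.192·22.2) = 0.03734 m·K/W
ΣR = 5.803×10^-4 + 0.9110 + 5.942×10^-5 + 0.03734 = 0.9490 m·K/W
Q' = ΔT/ΣR = (525 °C − 22.7 °C)/0.9490 = 529.3 W/m
From the inner boundary to the calcium silicate/brass interface, ΣR_partial = 0.9116 m·K/W.
T_interface = T_in − Q'·ΣR_partial = 525 °C − (529.3)(0.9116) = 42.5 °C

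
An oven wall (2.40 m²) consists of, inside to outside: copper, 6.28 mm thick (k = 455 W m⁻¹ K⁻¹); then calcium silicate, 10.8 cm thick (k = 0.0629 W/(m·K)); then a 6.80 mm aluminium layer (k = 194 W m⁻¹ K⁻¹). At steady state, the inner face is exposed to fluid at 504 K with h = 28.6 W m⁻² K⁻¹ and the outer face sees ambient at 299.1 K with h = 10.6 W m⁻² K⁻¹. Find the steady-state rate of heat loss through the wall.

Q = 266 W

Treat each layer as a resistance in series:
  R_conv,in = 1/(hA) = 1/(28.6·2.40) = 0.01457 K/W
  R_copper = L/(kA) = 0.00628/(455·2.40) = 5.751×10^-6 K/W
  R_calcium silicate = L/(kA) = 0.108/(0.0629·2.40) = 0.7154 K/W
  R_aluminium = L/(kA) = 0.00680/(194·2.40) = 1.460×10^-5 K/W
  R_conv,out = 1/(hA) = 1/(10.6·2.40) = 0.03931 K/W
ΣR = 0.01457 + 5.751×10^-6 + 0.7154 + 1.460×10^-5 + 0.03931 = 0.7693 K/W
Q = ΔT/ΣR = (504 K − 299.1 K)/0.7693 = 266 W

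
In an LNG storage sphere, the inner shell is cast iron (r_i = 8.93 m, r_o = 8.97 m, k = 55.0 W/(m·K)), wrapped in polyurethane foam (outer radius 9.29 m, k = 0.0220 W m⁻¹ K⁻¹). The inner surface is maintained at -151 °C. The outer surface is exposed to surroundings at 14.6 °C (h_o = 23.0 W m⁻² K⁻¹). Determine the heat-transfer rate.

Treat each layer as a resistance in series:
  R_cast iron = (1/8.93 − 1/8.97)/(4πk) = 4.994×10^-4/(4π·55.0) = 7.225×10^-7 K/W
  R_polyurethane foam = (1/8.97 − 1/9.29)/(4πk) = 0.003840/(4π·0.0220) = 0.01389 K/W
  R_conv,out = 1/(4πr²h) = 1/(4π·9.29²·23.0) = 4.009×10^-5 K/W
ΣR = 7.225×10^-7 + 0.01389 + 4.009×10^-5 = 0.01393 K/W
Q = ΔT/ΣR = (-151 °C − 14.6 °C)/0.01393 = -11900 W
(Negative Q ⇒ heat flows inward; heat gain = 11900 W.)

Q = 11900 W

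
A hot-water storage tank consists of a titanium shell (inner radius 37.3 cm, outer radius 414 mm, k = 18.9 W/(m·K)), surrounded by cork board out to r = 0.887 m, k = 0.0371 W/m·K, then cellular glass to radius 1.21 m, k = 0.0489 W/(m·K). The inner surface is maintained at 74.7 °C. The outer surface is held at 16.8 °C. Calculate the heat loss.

Treat each layer as a resistance in series:
  R_titanium = (1/0.373 − 1/0.414)/(4πk) = 0.2655/(4π·18.9) = 0.001118 K/W
  R_cork board = (1/0.414 − 1/0.887)/(4πk) = 1.288/(4π·0.0371) = 2.763 K/W
  R_cellular glass = (1/0.887 − 1/1.21)/(4πk) = 0.3009/(4π·0.0489) = 0.4898 K/W
ΣR = 0.001118 + 2.763 + 0.4898 = 3.254 K/W
Q = ΔT/ΣR = (74.7 °C − 16.8 °C)/3.254 = 17.8 W

Q = 17.8 W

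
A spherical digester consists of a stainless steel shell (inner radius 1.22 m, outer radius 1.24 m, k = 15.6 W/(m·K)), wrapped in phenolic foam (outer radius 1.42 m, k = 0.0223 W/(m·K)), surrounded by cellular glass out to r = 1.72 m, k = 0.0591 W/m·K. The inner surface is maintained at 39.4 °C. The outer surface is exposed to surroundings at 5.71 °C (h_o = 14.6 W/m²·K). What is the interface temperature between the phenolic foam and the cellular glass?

Resistance network (inner→outer):
  R_stainless steel = (1/1.22 − 1/1.24)/(4πk) = 0.01322/(4π·15.6) = 6.744×10^-5 K/W
  R_phenolic foam = (1/1.24 − 1/1.42)/(4πk) = 0.1022/(4π·0.0223) = 0.3648 K/W
  R_cellular glass = (1/1.42 − 1/1.72)/(4πk) = 0.1228/(4π·0.0591) = 0.1654 K/W
  R_conv,out = 1/(4πr²h) = 1/(4π·1.72²·14.6) = 0.001842 K/W
ΣR = 6.744×10^-5 + 0.3648 + 0.1654 + 0.001842 = 0.5321 K/W
Q = ΔT/ΣR = (39.4 °C − 5.71 °C)/0.5321 = 63.32 W
From the inner boundary to the phenolic foam/cellular glass interface, ΣR_partial = 0.3649 K/W.
T_interface = T_in − Q·ΣR_partial = 39.4 °C − (63.32)(0.3649) = 16.3 °C

T = 16.3 °C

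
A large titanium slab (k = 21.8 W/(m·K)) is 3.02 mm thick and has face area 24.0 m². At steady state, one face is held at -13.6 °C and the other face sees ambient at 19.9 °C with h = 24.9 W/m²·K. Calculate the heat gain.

Q = 20.0 kW

Treat each layer as a resistance in series:
  R_titanium = L/(kA) = 0.00302/(21.8·24.0) = 5.772×10^-6 K/W
  R_conv,out = 1/(hA) = 1/(24.9·24.0) = 0.001673 K/W
ΣR = 5.772×10^-6 + 0.001673 = 0.001679 K/W
Q = ΔT/ΣR = (-13.6 °C − 19.9 °C)/0.001679 = -20000 W
(Negative Q ⇒ heat flows inward; heat gain = 20000 W.)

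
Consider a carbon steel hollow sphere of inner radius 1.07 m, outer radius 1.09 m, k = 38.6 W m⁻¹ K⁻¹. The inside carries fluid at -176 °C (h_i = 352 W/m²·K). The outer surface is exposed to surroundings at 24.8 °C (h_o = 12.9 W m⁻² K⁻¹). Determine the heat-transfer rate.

Series thermal resistances, inner to outer:
  R_conv,in = 1/(4πr²h) = 1/(4π·1.07²·352) = 1.975×10^-4 K/W
  R_carbon steel = (1/1.07 − 1/1.09)/(4πk) = 0.01715/(4π·38.6) = 3.535×10^-5 K/W
  R_conv,out = 1/(4πr²h) = 1/(4π·1.09²·12.9) = 0.005192 K/W
ΣR = 1.975×10^-4 + 3.535×10^-5 + 0.005192 = 0.005425 K/W
Q = ΔT/ΣR = (-176 °C − 24.8 °C)/0.005425 = -37000 W
(Negative Q ⇒ heat flows inward; heat gain = 37000 W.)

Q = 37.0 kW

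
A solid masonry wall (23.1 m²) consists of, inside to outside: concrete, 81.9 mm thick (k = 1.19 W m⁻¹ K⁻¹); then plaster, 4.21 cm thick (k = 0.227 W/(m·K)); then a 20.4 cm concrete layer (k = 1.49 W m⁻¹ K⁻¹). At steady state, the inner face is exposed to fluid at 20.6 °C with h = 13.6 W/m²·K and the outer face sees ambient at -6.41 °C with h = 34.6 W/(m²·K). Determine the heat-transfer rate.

Q = 1260 W

Series thermal resistances, inner to outer:
  R_conv,in = 1/(hA) = 1/(13.6·23.1) = 0.003183 K/W
  R_concrete = L/(kA) = 0.0819/(1.19·23.1) = 0.002979 K/W
  R_plaster = L/(kA) = 0.0421/(0.227·23.1) = 0.008029 K/W
  R_concrete = L/(kA) = 0.204/(1.49·23.1) = 0.005927 K/W
  R_conv,out = 1/(hA) = 1/(34.6·23.1) = 0.001251 K/W
ΣR = 0.003183 + 0.002979 + 0.008029 + 0.005927 + 0.001251 = 0.02137 K/W
Q = ΔT/ΣR = (20.6 °C − -6.41 °C)/0.02137 = 1260 W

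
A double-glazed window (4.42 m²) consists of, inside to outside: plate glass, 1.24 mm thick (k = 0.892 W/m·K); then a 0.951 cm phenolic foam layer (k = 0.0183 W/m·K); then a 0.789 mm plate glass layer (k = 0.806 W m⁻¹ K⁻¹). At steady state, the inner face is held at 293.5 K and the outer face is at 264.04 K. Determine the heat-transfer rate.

Q = 249 W

Resistance network (inner→outer):
  R_plate glass = L/(kA) = 0.00124/(0.892·4.42) = 3.145×10^-4 K/W
  R_phenolic foam = L/(kA) = 0.00951/(0.0183·4.42) = 0.1176 K/W
  R_plate glass = L/(kA) = 7.89×10^-4/(0.806·4.42) = 2.215×10^-4 K/W
ΣR = 3.145×10^-4 + 0.1176 + 2.215×10^-4 = 0.1181 K/W
Q = ΔT/ΣR = (293.5 K − 264.04 K)/0.1181 = 249 W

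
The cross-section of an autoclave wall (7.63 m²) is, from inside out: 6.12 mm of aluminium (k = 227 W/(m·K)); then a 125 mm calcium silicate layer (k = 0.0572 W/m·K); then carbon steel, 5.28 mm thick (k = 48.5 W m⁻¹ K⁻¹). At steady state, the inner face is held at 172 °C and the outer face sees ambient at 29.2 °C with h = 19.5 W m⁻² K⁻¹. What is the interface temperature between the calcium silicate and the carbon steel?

Resistance network (inner→outer):
  R_aluminium = L/(kA) = 0.00612/(227·7.63) = 3.533×10^-6 K/W
  R_calcium silicate = L/(kA) = 0.125/(0.0572·7.63) = 0.2864 K/W
  R_carbon steel = L/(kA) = 0.00528/(48.5·7.63) = 1.427×10^-5 K/W
  R_conv,out = 1/(hA) = 1/(19.5·7.63) = 0.006721 K/W
ΣR = 3.533×10^-6 + 0.2864 + 1.427×10^-5 + 0.006721 = 0.2931 K/W
Q = ΔT/ΣR = (172 °C − 29.2 °C)/0.2931 = 487.2 W
From the inner boundary to the calcium silicate/carbon steel interface, ΣR_partial = 0.2864 K/W.
T_interface = T_in − Q·ΣR_partial = 172 °C − (487.2)(0.2864) = 32.5 °C

T = 32.5 °C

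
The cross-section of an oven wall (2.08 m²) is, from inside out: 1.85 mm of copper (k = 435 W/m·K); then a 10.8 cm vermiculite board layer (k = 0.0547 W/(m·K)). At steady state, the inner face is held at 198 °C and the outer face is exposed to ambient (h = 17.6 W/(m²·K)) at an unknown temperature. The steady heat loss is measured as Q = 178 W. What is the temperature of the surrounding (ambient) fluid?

Series resistances:
  R_copper = L/(kA) = 0.00185/(435·2.08) = 2.045×10^-6 K/W
  R_vermiculite board = L/(kA) = 0.108/(0.0547·2.08) = 0.9492 K/W
  R_conv,out = 1/(hA) = 1/(17.6·2.08) = 0.02732 K/W
ΣR = 0.9766 K/W
ΔT = Q·ΣR = 178 × 0.9766 = 173.8 K
Heat flows outward, so T_out = T_in − ΔT = 198 − 173.8 = 24.2 °C

T_out = 24.2 °C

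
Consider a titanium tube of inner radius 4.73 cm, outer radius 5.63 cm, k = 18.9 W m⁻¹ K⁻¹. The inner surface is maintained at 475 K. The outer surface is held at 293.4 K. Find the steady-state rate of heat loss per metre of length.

Q' = 124 kW/m

Q' = 2πk·ΔT/ln(r₂/r₁) = 2π × 18.9 × 181.6 / ln(0.0563/0.0473) = 1.24×10^5 W/m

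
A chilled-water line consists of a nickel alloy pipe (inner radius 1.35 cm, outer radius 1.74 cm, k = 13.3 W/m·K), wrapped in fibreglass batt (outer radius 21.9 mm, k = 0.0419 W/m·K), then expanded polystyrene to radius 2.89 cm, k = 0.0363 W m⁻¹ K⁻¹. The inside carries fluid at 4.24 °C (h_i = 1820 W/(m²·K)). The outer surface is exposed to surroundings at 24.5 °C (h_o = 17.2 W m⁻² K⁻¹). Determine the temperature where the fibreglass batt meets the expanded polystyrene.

Treat each layer as a resistance in series:
  R'_conv,in = 1/(2πr h) = 1/(2π·0.0135·1820) = 0.006478 m·K/W
  R'_nickel alloy = ln(0.0174/0.0135)/(2πk) = 0.2538/(2π·13.3) = 0.003037 m·K/W
  R'_fibreglass batt = ln(0.0219/0.0174)/(2πk) = 0.2300/(2π·0.0419) = 0.8737 m·K/W
  R'_expanded polystyrene = ln(0.0289/0.0219)/(2πk) = 0.2774/(2π·0.0363) = 1.216 m·K/W
  R'_conv,out = 1/(2πr h) = 1/(2π·0.0289·17.2) = 0.3202 m·K/W
ΣR = 0.006478 + 0.003037 + 0.8737 + 1.216 + 0.3202 = 2.419 m·K/W
Q' = ΔT/ΣR = (4.24 °C − 24.5 °C)/2.419 = -8.375 W/m
From the inner boundary to the fibreglass batt/expanded polystyrene interface, ΣR_partial = 0.8832 m·K/W.
T_interface = T_in − Q'·ΣR_partial = 4.24 °C − (-8.375)(0.8832) = 11.6 °C

T = 11.6 °C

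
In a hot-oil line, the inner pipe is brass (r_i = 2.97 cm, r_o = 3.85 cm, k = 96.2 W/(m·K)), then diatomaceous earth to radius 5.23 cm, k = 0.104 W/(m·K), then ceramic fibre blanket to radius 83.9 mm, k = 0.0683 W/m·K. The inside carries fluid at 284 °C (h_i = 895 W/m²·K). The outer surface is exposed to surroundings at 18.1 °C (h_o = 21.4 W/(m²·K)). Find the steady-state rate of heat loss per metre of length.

Q' = 160 W/m

Series thermal resistances, inner to outer:
  R'_conv,in = 1/(2πr h) = 1/(2π·0.0297·895) = 0.005987 m·K/W
  R'_brass = ln(0.0385/0.0297)/(2πk) = 0.2595/(2π·96.2) = 4.293×10^-4 m·K/W
  R'_diatomaceous earth = ln(0.0523/0.0385)/(2πk) = 0.3063/(2π·0.104) = 0.4688 m·K/W
  R'_ceramic fibre blanket = ln(0.0839/0.0523)/(2πk) = 0.4726/(2π·0.0683) = 1.101 m·K/W
  R'_conv,out = 1/(2πr h) = 1/(2π·0.0839·21.4) = 0.08864 m·K/W
ΣR = 0.005987 + 4.293×10^-4 + 0.4688 + 1.101 + 0.08864 = 1.665 m·K/W
Q' = ΔT/ΣR = (284 °C − 18.1 °C)/1.665 = 160 W/m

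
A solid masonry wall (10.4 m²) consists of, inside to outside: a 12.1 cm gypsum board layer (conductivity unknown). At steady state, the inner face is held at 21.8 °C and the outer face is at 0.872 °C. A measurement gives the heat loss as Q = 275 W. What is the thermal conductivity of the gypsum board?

ΣR = ΔT/Q = |21.8 − 0.872|/275 = 0.07610 K/W
L/(kA) = 0.07610 ⇒ k = 0.121/(0.07610·10.4) = 0.153 W/m·K

k = 0.153 W/m·K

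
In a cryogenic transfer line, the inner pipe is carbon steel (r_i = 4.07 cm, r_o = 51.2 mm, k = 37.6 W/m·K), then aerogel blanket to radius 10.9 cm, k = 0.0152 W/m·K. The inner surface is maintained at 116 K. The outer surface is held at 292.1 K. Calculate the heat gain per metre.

Treat each layer as a resistance in series:
  R'_carbon steel = ln(0.0512/0.0407)/(2πk) = 0.2295/(2π·37.6) = 9.715×10^-4 m·K/W
  R'_aerogel blanket = ln(0.109/0.0512)/(2πk) = 0.7556/(2π·0.0152) = 7.912 m·K/W
ΣR = 9.715×10^-4 + 7.912 = 7.913 m·K/W
Q' = ΔT/ΣR = (116 K − 292.1 K)/7.913 = -22.3 W/m
(Negative Q' ⇒ heat flows inward; heat gain = 22.3 W/m.)

Q' = 22.3 W/m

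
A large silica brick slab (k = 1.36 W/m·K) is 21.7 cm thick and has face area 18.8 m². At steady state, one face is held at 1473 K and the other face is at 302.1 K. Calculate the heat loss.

Q = kA·ΔT/L = 1.36 × 18.8 × |1473 K − 302.1 K| / 0.217 = 1.38×10^5 W

Q = 1.38×10^5 W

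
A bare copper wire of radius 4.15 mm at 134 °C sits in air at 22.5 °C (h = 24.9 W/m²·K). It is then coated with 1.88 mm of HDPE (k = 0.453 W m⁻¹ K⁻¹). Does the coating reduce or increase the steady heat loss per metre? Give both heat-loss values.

increases: 72.4 → 93.6 W/m

Critical radius for a cylinder: r_cr = k/h = 0.0182 m = 1.82 cm.
Outer radius after coating: r₂ = 0.00415 + 0.00188 = 0.00603 m.
Since r₁ < r_cr and r₂ ≤ r_cr, the coating moves toward the maximum at r_cr — heat loss rises.
Bare: R = 1/(2πr₁h) = 1.540 m·K/W; Q = 111.5/1.540 = 72.4 W/m.
Coated: R = R_cond + R_conv = 1.191 m·K/W; Q = 111.5/1.191 = 93.6 W/m.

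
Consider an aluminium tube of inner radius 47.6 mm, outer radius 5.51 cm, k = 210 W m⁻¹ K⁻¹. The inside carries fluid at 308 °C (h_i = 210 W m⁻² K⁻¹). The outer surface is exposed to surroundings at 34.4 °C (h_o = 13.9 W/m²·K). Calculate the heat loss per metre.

Resistance network (inner→outer):
  R'_conv,in = 1/(2πr h) = 1/(2π·0.0476·210) = 0.01592 m·K/W
  R'_aluminium = ln(0.0551/0.0476)/(2πk) = 0.1463/(2π·210) = 1.109×10^-4 m·K/W
  R'_conv,out = 1/(2πr h) = 1/(2π·0.0551·13.9) = 0.2078 m·K/W
ΣR = 0.01592 + 1.109×10^-4 + 0.2078 = 0.2238 m·K/W
Q' = ΔT/ΣR = (308 °C − 34.4 °C)/0.2238 = 1220 W/m

Q' = 1220 W/m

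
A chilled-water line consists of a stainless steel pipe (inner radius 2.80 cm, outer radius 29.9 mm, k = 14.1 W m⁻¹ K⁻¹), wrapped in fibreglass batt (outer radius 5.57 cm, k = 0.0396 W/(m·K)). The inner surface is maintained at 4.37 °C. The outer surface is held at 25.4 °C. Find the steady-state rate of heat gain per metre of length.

Q' = 8.41 W/m

Series thermal resistances, inner to outer:
  R'_stainless steel = ln(0.0299/0.0280)/(2πk) = 0.06565/(2π·14.1) = 7.411×10^-4 m·K/W
  R'_fibreglass batt = ln(0.0557/0.0299)/(2πk) = 0.6221/(2π·0.0396) = 2.500 m·K/W
ΣR = 7.411×10^-4 + 2.500 = 2.501 m·K/W
Q' = ΔT/ΣR = (4.37 °C − 25.4 °C)/2.501 = -8.41 W/m
(Negative Q' ⇒ heat flows inward; heat gain = 8.41 W/m.)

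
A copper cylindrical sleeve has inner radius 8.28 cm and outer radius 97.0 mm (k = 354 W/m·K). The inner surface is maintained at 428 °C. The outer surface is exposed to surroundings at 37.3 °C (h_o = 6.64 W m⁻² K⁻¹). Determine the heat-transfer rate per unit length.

Q' = 1580 W/m

Resistance network (inner→outer):
  R'_copper = ln(0.0970/0.0828)/(2πk) = 0.1583/(2π·354) = 7.116×10^-5 m·K/W
  R'_conv,out = 1/(2πr h) = 1/(2π·0.0970·6.64) = 0.2471 m·K/W
ΣR = 7.116×10^-5 + 0.2471 = 0.2472 m·K/W
Q' = ΔT/ΣR = (428 °C − 37.3 °C)/0.2472 = 1580 W/m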